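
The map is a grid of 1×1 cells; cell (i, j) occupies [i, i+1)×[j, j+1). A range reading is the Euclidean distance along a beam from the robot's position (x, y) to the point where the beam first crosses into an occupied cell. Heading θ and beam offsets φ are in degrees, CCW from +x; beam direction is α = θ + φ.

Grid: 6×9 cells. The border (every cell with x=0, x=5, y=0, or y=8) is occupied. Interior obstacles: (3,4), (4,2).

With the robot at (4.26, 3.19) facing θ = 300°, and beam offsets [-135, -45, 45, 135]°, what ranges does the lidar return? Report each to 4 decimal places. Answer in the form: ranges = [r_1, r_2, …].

ranges = [3.3750, 0.1967, 0.7341, 2.8591]

beam 1: φ=-135°, α=165°
  cosα=-0.9659 sinα=0.2588 | (4,3) | tMaxX 0.2692 tMaxY 3.1296 | tΔX 1.0353 tΔY 3.8637
    t=0.2692 [x] (3,3)
    t=1.3044 [x] (2,3)
    t=2.3397 [x] (1,3)
    t=3.1296 [y] (1,4)
    t=3.3750 [x] (0,4) — stop
  → r_1 = 3.3750
beam 2: φ=-45°, α=255°
  cosα=-0.2588 sinα=-0.9659 | (4,3) | tMaxX 1.0046 tMaxY 0.1967 | tΔX 3.8637 tΔY 1.0353
    t=0.1967 [y] (4,2) — stop
  → r_2 = 0.1967
beam 3: φ=45°, α=345°
  cosα=0.9659 sinα=-0.2588 | (4,3) | tMaxX 0.7661 tMaxY 0.7341 | tΔX 1.0353 tΔY 3.8637
    t=0.7341 [y] (4,2) — stop
  → r_3 = 0.7341
beam 4: φ=135°, α=75°
  cosα=0.2588 sinα=0.9659 | (4,3) | tMaxX 2.8591 tMaxY 0.8386 | tΔX 3.8637 tΔY 1.0353
    t=0.8386 [y] (4,4)
    t=1.8738 [y] (4,5)
    t=2.8591 [x] (5,5) — stop
  → r_4 = 2.8591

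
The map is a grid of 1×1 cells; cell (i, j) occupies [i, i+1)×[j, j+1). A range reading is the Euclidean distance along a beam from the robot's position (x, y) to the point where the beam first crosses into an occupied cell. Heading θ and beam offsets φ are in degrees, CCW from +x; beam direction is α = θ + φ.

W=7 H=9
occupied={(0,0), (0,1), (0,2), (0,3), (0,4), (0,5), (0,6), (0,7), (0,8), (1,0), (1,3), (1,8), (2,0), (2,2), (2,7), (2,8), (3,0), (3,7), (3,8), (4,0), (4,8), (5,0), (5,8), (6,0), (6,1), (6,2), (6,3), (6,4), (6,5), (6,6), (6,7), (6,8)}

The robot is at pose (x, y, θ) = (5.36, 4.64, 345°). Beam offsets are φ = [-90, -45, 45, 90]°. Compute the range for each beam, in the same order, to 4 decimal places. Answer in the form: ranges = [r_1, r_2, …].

beam 1: φ=-90°, α=255°
  cosα=-0.2588 sinα=-0.9659 | (5,4) | tMaxX 1.3909 tMaxY 0.6626 | tΔX 3.8637 tΔY 1.0353
    t=0.6626 [y] (5,3)
    t=1.3909 [x] (4,3)
    t=1.6979 [y] (4,2)
    t=2.7331 [y] (4,1)
    t=3.7684 [y] (4,0) — stop
  → r_1 = 3.7684
beam 2: φ=-45°, α=300°
  cosα=0.5000 sinα=-0.8660 | (5,4) | tMaxX 1.2800 tMaxY 0.7390 | tΔX 2.0000 tΔY 1.1547
    t=0.7390 [y] (5,3)
    t=1.2800 [x] (6,3) — stop
  → r_2 = 1.2800
beam 3: φ=45°, α=30°
  cosα=0.8660 sinα=0.5000 | (5,4) | tMaxX 0.7390 tMaxY 0.7200 | tΔX 1.1547 tΔY 2.0000
    t=0.7200 [y] (5,5)
    t=0.7390 [x] (6,5) — stop
  → r_3 = 0.7390
beam 4: φ=90°, α=75°
  cosα=0.2588 sinα=0.9659 | (5,4) | tMaxX 2.4728 tMaxY 0.3727 | tΔX 3.8637 tΔY 1.0353
    t=0.3727 [y] (5,5)
    t=1.4080 [y] (5,6)
    t=2.4433 [y] (5,7)
    t=2.4728 [x] (6,7) — stop
  → r_4 = 2.4728

ranges = [3.7684, 1.2800, 0.7390, 2.4728]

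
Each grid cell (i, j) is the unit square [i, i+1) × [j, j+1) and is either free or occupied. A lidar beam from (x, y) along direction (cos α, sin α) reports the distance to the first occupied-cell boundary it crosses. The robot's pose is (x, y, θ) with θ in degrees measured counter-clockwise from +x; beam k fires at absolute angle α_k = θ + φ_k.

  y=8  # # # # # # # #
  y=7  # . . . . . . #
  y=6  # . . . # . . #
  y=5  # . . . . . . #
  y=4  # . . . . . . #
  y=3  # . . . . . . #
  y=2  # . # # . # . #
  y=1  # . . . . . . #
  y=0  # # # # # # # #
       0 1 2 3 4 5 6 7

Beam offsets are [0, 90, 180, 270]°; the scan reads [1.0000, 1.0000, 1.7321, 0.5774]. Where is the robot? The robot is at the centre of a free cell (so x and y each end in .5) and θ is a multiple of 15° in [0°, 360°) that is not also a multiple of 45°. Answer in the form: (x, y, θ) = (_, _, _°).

The pose lattice has 38·16 = 608 candidates. Test each by forward raycasting.
  (6.5, 2.5, 30°): beam 1 = 0.5774 ≠ 1.0000 ✗
  (3.5, 3.5, 345°): beam 1 = 1.9319 ≠ 1.0000 ✗
  (4.5, 3.5, 255°): beam 1 = 2.5882 ≠ 1.0000 ✗
  …
  (5.5, 7.5, 150°): r_1=1.0000, r_2=1.0000, r_3=1.7321, r_4=0.5774 — all match ✓
No second candidate reproduces the full scan.

(x, y, θ) = (5.5, 7.5, 150°)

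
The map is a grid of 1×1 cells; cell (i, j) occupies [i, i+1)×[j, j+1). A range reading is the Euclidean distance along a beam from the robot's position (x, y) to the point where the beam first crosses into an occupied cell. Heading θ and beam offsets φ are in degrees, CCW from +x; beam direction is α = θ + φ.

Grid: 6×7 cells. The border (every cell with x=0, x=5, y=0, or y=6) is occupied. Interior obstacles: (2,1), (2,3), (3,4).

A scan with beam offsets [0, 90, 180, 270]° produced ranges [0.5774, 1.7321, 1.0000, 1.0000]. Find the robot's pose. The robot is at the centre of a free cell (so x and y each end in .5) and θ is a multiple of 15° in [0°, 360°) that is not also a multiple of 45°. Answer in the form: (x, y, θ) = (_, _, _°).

(x, y, θ) = (2.5, 5.5, 120°)

The pose lattice has 17·16 = 272 candidates. Test each by forward raycasting.
  (3.5, 2.5, 195°): beam 1 = 2.5882 ≠ 0.5774 ✗
  (2.5, 2.5, 285°): beam 1 = 0.5176 ≠ 0.5774 ✗
  (1.5, 5.5, 300°): beam 1 = 1.7321 ≠ 0.5774 ✗
  …
  (2.5, 5.5, 120°): r_1=0.5774, r_2=1.7321, r_3=1.0000, r_4=1.0000 — all match ✓
No second candidate reproduces the full scan.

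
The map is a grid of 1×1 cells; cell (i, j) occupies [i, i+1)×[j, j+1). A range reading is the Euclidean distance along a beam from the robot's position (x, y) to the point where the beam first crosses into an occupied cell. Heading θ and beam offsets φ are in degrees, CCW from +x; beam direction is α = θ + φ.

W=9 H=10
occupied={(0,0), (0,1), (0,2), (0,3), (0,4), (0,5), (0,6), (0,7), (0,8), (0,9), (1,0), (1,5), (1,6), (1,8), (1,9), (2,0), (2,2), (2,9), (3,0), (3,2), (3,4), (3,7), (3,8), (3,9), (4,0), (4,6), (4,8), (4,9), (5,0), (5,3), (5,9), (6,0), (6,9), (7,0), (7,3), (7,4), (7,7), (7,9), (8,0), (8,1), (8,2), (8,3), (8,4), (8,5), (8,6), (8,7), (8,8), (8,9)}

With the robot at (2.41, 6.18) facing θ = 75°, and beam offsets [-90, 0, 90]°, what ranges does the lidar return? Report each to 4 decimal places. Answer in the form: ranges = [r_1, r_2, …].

beam 1: φ=-90°, α=345°
  dir = (cos 345°, sin 345°) = (0.9659, -0.2588); from cell (2,6)
  next x-line at t=0.6108, next y-line at t=0.6955; Δt_x=1.0353, Δt_y=3.8637
    x: enter (3,6) at t=0.6108
    y: enter (3,5) at t=0.6955
    x: enter (4,5) at t=1.6461
    x: enter (5,5) at t=2.6814
    x: enter (6,5) at t=3.7166
    y: enter (6,4) at t=4.5592
    x: enter (7,4) at t=4.7519 ← occupied
  → r_1 = 4.7519
beam 2: φ=0°, α=75°
  dir = (cos 75°, sin 75°) = (0.2588, 0.9659); from cell (2,6)
  next x-line at t=2.2796, next y-line at t=0.8489; Δt_x=3.8637, Δt_y=1.0353
    y: enter (2,7) at t=0.8489
    y: enter (2,8) at t=1.8842
    x: enter (3,8) at t=2.2796 ← occupied
  → r_2 = 2.2796
beam 3: φ=90°, α=165°
  dir = (cos 165°, sin 165°) = (-0.9659, 0.2588); from cell (2,6)
  next x-line at t=0.4245, next y-line at t=3.1682; Δt_x=1.0353, Δt_y=3.8637
    x: enter (1,6) at t=0.4245 ← occupied
  → r_3 = 0.4245

ranges = [4.7519, 2.2796, 0.4245]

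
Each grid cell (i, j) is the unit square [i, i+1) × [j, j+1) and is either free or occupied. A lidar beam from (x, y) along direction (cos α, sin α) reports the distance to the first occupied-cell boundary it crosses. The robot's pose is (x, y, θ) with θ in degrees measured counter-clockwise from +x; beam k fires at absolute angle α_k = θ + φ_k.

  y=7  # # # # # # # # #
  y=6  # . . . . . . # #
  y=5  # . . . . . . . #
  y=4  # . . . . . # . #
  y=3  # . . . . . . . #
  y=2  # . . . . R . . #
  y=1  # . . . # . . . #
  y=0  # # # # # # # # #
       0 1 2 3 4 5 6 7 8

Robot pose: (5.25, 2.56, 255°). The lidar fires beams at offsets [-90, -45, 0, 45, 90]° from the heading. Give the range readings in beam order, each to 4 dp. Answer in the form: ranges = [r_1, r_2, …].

beam 1: φ=-90°, α=165°
  direction (-0.9659, 0.2588); cell (5,2); t to first gridline: x 0.2588, y 1.7000 (then +1.0353 / +3.8637)
    (4,2) via x @ 0.2588
    (3,2) via x @ 1.2941
    (3,3) via y @ 1.7000
    (2,3) via x @ 2.3294
    (1,3) via x @ 3.3646
    (0,3) via x @ 4.3999  # hit
  → r_1 = 4.3999
beam 2: φ=-45°, α=210°
  direction (-0.8660, -0.5000); cell (5,2); t to first gridline: x 0.2887, y 1.1200 (then +1.1547 / +2.0000)
    (4,2) via x @ 0.2887
    (4,1) via y @ 1.1200  # hit
  → r_2 = 1.1200
beam 3: φ=0°, α=255°
  direction (-0.2588, -0.9659); cell (5,2); t to first gridline: x 0.9659, y 0.5798 (then +3.8637 / +1.0353)
    (5,1) via y @ 0.5798
    (4,1) via x @ 0.9659  # hit
  → r_3 = 0.9659
beam 4: φ=45°, α=300°
  direction (0.5000, -0.8660); cell (5,2); t to first gridline: x 1.5000, y 0.6466 (then +2.0000 / +1.1547)
    (5,1) via y @ 0.6466
    (6,1) via x @ 1.5000
    (6,0) via y @ 1.8013  # hit
  → r_4 = 1.8013
beam 5: φ=90°, α=345°
  direction (0.9659, -0.2588); cell (5,2); t to first gridline: x 0.7765, y 2.1637 (then +1.0353 / +3.8637)
    (6,2) via x @ 0.7765
    (7,2) via x @ 1.8117
    (7,1) via y @ 2.1637
    (8,1) via x @ 2.8470  # hit
  → r_5 = 2.8470

ranges = [4.3999, 1.1200, 0.9659, 1.8013, 2.8470]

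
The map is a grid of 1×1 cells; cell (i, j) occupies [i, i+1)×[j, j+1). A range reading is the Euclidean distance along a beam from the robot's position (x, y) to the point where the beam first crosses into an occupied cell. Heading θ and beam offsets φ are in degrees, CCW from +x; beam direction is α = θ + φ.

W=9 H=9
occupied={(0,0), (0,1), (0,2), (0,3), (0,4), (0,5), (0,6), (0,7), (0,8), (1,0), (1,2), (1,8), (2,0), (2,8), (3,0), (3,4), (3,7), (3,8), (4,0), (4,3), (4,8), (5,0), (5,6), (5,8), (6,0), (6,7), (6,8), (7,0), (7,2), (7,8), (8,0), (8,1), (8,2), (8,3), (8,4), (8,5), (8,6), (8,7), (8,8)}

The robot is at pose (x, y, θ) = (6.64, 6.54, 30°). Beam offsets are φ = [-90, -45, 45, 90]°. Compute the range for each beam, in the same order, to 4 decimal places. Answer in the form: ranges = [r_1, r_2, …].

ranges = [2.7200, 1.4080, 0.4762, 0.5312]

beam 1: φ=-90°, α=300°
  dir = (cos 300°, sin 300°) = (0.5000, -0.8660); from cell (6,6)
  next x-line at t=0.7200, next y-line at t=0.6235; Δt_x=2.0000, Δt_y=1.1547
    y: enter (6,5) at t=0.6235
    x: enter (7,5) at t=0.7200
    y: enter (7,4) at t=1.7782
    x: enter (8,4) at t=2.7200 ← occupied
  → r_1 = 2.7200
beam 2: φ=-45°, α=345°
  dir = (cos 345°, sin 345°) = (0.9659, -0.2588); from cell (6,6)
  next x-line at t=0.3727, next y-line at t=2.0864; Δt_x=1.0353, Δt_y=3.8637
    x: enter (7,6) at t=0.3727
    x: enter (8,6) at t=1.4080 ← occupied
  → r_2 = 1.4080
beam 3: φ=45°, α=75°
  dir = (cos 75°, sin 75°) = (0.2588, 0.9659); from cell (6,6)
  next x-line at t=1.3909, next y-line at t=0.4762; Δt_x=3.8637, Δt_y=1.0353
    y: enter (6,7) at t=0.4762 ← occupied
  → r_3 = 0.4762
beam 4: φ=90°, α=120°
  dir = (cos 120°, sin 120°) = (-0.5000, 0.8660); from cell (6,6)
  next x-line at t=1.2800, next y-line at t=0.5312; Δt_x=2.0000, Δt_y=1.1547
    y: enter (6,7) at t=0.5312 ← occupied
  → r_4 = 0.5312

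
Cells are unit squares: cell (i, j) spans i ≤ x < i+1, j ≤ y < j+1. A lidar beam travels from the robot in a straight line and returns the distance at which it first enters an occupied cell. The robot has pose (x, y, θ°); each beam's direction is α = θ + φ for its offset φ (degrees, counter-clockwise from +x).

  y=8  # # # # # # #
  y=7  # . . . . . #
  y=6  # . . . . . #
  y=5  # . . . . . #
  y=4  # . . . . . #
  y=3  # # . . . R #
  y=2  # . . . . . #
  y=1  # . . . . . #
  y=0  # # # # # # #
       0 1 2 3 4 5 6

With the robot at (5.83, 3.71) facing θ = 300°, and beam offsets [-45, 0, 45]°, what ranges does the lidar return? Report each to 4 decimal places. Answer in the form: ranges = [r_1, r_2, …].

beam 1: φ=-45°, α=255°
  direction (-0.2588, -0.9659); cell (5,3); t to first gridline: x 3.2069, y 0.7350 (then +3.8637 / +1.0353)
    (5,2) via y @ 0.7350
    (5,1) via y @ 1.7703
    (5,0) via y @ 2.8056  # hit
  → r_1 = 2.8056
beam 2: φ=0°, α=300°
  direction (0.5000, -0.8660); cell (5,3); t to first gridline: x 0.3400, y 0.8198 (then +2.0000 / +1.1547)
    (6,3) via x @ 0.3400  # hit
  → r_2 = 0.3400
beam 3: φ=45°, α=345°
  direction (0.9659, -0.2588); cell (5,3); t to first gridline: x 0.1760, y 2.7432 (then +1.0353 / +3.8637)
    (6,3) via x @ 0.1760  # hit
  → r_3 = 0.1760

ranges = [2.8056, 0.3400, 0.1760]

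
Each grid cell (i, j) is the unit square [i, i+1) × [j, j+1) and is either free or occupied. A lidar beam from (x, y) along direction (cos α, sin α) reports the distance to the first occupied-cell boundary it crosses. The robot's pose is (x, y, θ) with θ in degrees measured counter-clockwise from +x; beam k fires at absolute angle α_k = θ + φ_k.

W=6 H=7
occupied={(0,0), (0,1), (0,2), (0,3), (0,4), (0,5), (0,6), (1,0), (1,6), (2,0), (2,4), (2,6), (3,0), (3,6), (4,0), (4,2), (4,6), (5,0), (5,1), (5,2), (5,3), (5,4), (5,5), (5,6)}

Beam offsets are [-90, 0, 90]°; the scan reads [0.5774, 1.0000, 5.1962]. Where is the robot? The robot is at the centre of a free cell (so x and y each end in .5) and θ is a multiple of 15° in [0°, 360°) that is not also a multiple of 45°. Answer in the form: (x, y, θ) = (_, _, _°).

Candidates: 18 free-cell centres × 16 headings = 288 poses. Raycast each; keep the one whose scan matches to 4 dp.
  (3.5, 4.5, 30°): beam 1 = 1.7321 ≠ 0.5774 ✗
  (2.5, 2.5, 345°): beam 1 = 1.5529 ≠ 0.5774 ✗
  (2.5, 3.5, 195°): beam 1 = 0.5176 ≠ 0.5774 ✗
  (2.5, 3.5, 165°): beam 1 = 0.5176 ≠ 0.5774 ✗
  …
  (4.5, 5.5, 150°): r_1=0.5774, r_2=1.0000, r_3=5.1962 — all match ✓
No second candidate reproduces the full scan.

(x, y, θ) = (4.5, 5.5, 150°)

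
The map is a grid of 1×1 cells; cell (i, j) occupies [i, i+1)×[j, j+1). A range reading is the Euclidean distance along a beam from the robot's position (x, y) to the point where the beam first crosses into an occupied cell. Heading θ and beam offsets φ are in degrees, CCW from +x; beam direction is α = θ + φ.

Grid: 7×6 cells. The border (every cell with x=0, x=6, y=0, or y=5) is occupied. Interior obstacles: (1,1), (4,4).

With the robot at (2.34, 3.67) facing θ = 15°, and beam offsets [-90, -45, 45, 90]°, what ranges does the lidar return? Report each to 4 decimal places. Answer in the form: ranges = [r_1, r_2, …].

beam 1: φ=-90°, α=285°
  d=(0.2588,-0.9659)  start (2,3)  tX=2.5500 tY=0.6936  stride 1/|dx|=3.8637 1/|dy|=1.0353
    cross y-line → (2,2), t=0.6936
    cross y-line → (2,1), t=1.7289
    cross x-line → (3,1), t=2.5500
    cross y-line → (3,0), t=2.7642 (wall)
  → r_1 = 2.7642
beam 2: φ=-45°, α=330°
  d=(0.8660,-0.5000)  start (2,3)  tX=0.7621 tY=1.3400  stride 1/|dx|=1.1547 1/|dy|=2.0000
    cross x-line → (3,3), t=0.7621
    cross y-line → (3,2), t=1.3400
    cross x-line → (4,2), t=1.9168
    cross x-line → (5,2), t=3.0715
    cross y-line → (5,1), t=3.3400
    cross x-line → (6,1), t=4.2262 (wall)
  → r_2 = 4.2262
beam 3: φ=45°, α=60°
  d=(0.5000,0.8660)  start (2,3)  tX=1.3200 tY=0.3811  stride 1/|dx|=2.0000 1/|dy|=1.1547
    cross y-line → (2,4), t=0.3811
    cross x-line → (3,4), t=1.3200
    cross y-line → (3,5), t=1.5358 (wall)
  → r_3 = 1.5358
beam 4: φ=90°, α=105°
  d=(-0.2588,0.9659)  start (2,3)  tX=1.3137 tY=0.3416  stride 1/|dx|=3.8637 1/|dy|=1.0353
    cross y-line → (2,4), t=0.3416
    cross x-line → (1,4), t=1.3137
    cross y-line → (1,5), t=1.3769 (wall)
  → r_4 = 1.3769

ranges = [2.7642, 4.2262, 1.5358, 1.3769]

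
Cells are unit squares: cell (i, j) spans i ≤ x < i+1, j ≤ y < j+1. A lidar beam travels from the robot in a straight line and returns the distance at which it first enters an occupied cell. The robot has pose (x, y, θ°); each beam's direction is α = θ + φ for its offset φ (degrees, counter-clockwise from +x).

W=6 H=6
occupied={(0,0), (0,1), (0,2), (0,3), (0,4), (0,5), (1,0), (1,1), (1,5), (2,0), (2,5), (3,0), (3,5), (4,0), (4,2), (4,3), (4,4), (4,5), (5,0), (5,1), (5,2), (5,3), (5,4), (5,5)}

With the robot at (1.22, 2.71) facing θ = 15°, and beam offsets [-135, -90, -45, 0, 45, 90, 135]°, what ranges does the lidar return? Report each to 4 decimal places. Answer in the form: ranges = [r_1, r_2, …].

ranges = [0.4400, 0.7350, 3.4200, 2.8781, 2.6443, 0.8500, 0.2540]

beam 1: φ=-135°, α=240°
  d=(-0.5000,-0.8660)  start (1,2)  tX=0.4400 tY=0.8198  stride 1/|dx|=2.0000 1/|dy|=1.1547
    cross x-line → (0,2), t=0.4400 (wall)
  → r_1 = 0.4400
beam 2: φ=-90°, α=285°
  d=(0.2588,-0.9659)  start (1,2)  tX=3.0137 tY=0.7350  stride 1/|dx|=3.8637 1/|dy|=1.0353
    cross y-line → (1,1), t=0.7350 (wall)
  → r_2 = 0.7350
beam 3: φ=-45°, α=330°
  d=(0.8660,-0.5000)  start (1,2)  tX=0.9007 tY=1.4200  stride 1/|dx|=1.1547 1/|dy|=2.0000
    cross x-line → (2,2), t=0.9007
    cross y-line → (2,1), t=1.4200
    cross x-line → (3,1), t=2.0554
    cross x-line → (4,1), t=3.2101
    cross y-line → (4,0), t=3.4200 (wall)
  → r_3 = 3.4200
beam 4: φ=0°, α=15°
  d=(0.9659,0.2588)  start (1,2)  tX=0.8075 tY=1.1205  stride 1/|dx|=1.0353 1/|dy|=3.8637
    cross x-line → (2,2), t=0.8075
    cross y-line → (2,3), t=1.1205
    cross x-line → (3,3), t=1.8428
    cross x-line → (4,3), t=2.8781 (wall)
  → r_4 = 2.8781
beam 5: φ=45°, α=60°
  d=(0.5000,0.8660)  start (1,2)  tX=1.5600 tY=0.3349  stride 1/|dx|=2.0000 1/|dy|=1.1547
    cross y-line → (1,3), t=0.3349
    cross y-line → (1,4), t=1.4896
    cross x-line → (2,4), t=1.5600
    cross y-line → (2,5), t=2.6443 (wall)
  → r_5 = 2.6443
beam 6: φ=90°, α=105°
  d=(-0.2588,0.9659)  start (1,2)  tX=0.8500 tY=0.3002  stride 1/|dx|=3.8637 1/|dy|=1.0353
    cross y-line → (1,3), t=0.3002
    cross x-line → (0,3), t=0.8500 (wall)
  → r_6 = 0.8500
beam 7: φ=135°, α=150°
  d=(-0.8660,0.5000)  start (1,2)  tX=0.2540 tY=0.5800  stride 1/|dx|=1.1547 1/|dy|=2.0000
    cross x-line → (0,2), t=0.2540 (wall)
  → r_7 = 0.2540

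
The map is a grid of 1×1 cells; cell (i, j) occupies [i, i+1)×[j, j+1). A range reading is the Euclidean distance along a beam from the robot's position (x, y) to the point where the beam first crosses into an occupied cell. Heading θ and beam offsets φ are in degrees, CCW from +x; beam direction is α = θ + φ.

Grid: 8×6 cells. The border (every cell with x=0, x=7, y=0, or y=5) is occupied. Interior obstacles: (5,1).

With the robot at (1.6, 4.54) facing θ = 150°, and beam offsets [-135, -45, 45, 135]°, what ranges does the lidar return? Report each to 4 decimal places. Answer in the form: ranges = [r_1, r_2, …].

beam 1: φ=-135°, α=15°
  d=(0.9659,0.2588)  start (1,4)  tX=0.4141 tY=1.7773  stride 1/|dx|=1.0353 1/|dy|=3.8637
    cross x-line → (2,4), t=0.4141
    cross x-line → (3,4), t=1.4494
    cross y-line → (3,5), t=1.7773 (wall)
  → r_1 = 1.7773
beam 2: φ=-45°, α=105°
  d=(-0.2588,0.9659)  start (1,4)  tX=2.3182 tY=0.4762  stride 1/|dx|=3.8637 1/|dy|=1.0353
    cross y-line → (1,5), t=0.4762 (wall)
  → r_2 = 0.4762
beam 3: φ=45°, α=195°
  d=(-0.9659,-0.2588)  start (1,4)  tX=0.6212 tY=2.0864  stride 1/|dx|=1.0353 1/|dy|=3.8637
    cross x-line → (0,4), t=0.6212 (wall)
  → r_3 = 0.6212
beam 4: φ=135°, α=285°
  d=(0.2588,-0.9659)  start (1,4)  tX=1.5455 tY=0.5590  stride 1/|dx|=3.8637 1/|dy|=1.0353
    cross y-line → (1,3), t=0.5590
    cross x-line → (2,3), t=1.5455
    cross y-line → (2,2), t=1.5943
    cross y-line → (2,1), t=2.6296
    cross y-line → (2,0), t=3.6649 (wall)
  → r_4 = 3.6649

ranges = [1.7773, 0.4762, 0.6212, 3.6649]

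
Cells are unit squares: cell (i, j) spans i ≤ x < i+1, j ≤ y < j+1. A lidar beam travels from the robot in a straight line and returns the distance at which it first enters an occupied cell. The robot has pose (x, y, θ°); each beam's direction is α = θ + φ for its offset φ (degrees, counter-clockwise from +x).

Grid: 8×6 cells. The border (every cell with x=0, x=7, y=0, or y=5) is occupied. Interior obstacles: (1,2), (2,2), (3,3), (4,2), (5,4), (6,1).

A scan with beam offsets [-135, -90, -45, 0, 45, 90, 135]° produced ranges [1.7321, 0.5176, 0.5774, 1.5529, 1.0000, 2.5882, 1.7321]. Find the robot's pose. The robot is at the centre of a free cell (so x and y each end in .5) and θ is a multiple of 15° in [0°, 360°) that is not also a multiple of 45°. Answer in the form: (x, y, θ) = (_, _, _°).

(x, y, θ) = (5.5, 3.5, 165°)

Enumerate (i+0.5, j+0.5, θ) over the 18 free cells and 16 admissible headings. For each, cast all 7 beams and compare to the given ranges.
  (6.5, 4.5, 15°): beam 1 = 4.0415 ≠ 1.7321 ✗
  (6.5, 3.5, 345°): beam 2 = 1.5529 ≠ 0.5176 ✗
  (1.5, 3.5, 240°): beam 1 = 1.5529 ≠ 1.7321 ✗
  (3.5, 4.5, 285°): beam 1 = 1.0000 ≠ 1.7321 ✗
  …
  (5.5, 3.5, 165°): r_1=1.7321, r_2=0.5176, r_3=0.5774, r_4=1.5529, r_5=1.0000, r_6=2.5882, r_7=1.7321 — all match ✓
No second candidate reproduces the full scan.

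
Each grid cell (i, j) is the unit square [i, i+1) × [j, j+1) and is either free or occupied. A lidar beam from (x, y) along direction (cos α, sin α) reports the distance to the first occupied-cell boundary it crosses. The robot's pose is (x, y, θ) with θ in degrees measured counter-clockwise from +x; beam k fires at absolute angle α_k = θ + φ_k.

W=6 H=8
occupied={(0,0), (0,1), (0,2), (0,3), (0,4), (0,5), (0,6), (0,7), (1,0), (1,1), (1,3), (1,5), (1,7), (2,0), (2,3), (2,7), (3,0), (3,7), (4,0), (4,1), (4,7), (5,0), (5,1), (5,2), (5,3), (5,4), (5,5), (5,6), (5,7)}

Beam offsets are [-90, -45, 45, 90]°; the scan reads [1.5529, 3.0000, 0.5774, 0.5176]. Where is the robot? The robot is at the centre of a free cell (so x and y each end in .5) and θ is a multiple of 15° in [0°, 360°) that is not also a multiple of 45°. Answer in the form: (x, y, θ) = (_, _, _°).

The pose lattice has 19·16 = 304 candidates. Test each by forward raycasting.
  (4.5, 5.5, 255°): beam 1 = 3.6235 ≠ 1.5529 ✗
  (2.5, 4.5, 150°): beam 1 = 2.8868 ≠ 1.5529 ✗
  (2.5, 4.5, 75°): beam 1 = 2.5882 ≠ 1.5529 ✗
  (2.5, 5.5, 285°): beam 1 = 0.5176 ≠ 1.5529 ✗
  …
  (3.5, 3.5, 105°): r_1=1.5529, r_2=3.0000, r_3=0.5774, r_4=0.5176 — all match ✓
No second candidate reproduces the full scan.

(x, y, θ) = (3.5, 3.5, 105°)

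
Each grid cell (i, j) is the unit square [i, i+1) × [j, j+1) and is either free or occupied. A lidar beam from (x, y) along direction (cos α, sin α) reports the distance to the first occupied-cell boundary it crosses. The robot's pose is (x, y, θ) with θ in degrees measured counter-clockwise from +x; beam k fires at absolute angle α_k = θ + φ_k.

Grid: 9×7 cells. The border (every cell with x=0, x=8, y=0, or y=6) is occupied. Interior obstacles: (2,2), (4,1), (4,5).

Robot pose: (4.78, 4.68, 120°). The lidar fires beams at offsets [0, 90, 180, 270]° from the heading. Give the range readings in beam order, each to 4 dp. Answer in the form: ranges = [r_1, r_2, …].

beam 1: φ=0°, α=120°
  dir = (cos 120°, sin 120°) = (-0.5000, 0.8660); from cell (4,4)
  next x-line at t=1.5600, next y-line at t=0.3695; Δt_x=2.0000, Δt_y=1.1547
    y: enter (4,5) at t=0.3695 ← occupied
  → r_1 = 0.3695
beam 2: φ=90°, α=210°
  dir = (cos 210°, sin 210°) = (-0.8660, -0.5000); from cell (4,4)
  next x-line at t=0.9007, next y-line at t=1.3600; Δt_x=1.1547, Δt_y=2.0000
    x: enter (3,4) at t=0.9007
    y: enter (3,3) at t=1.3600
    x: enter (2,3) at t=2.0554
    x: enter (1,3) at t=3.2101
    y: enter (1,2) at t=3.3600
    x: enter (0,2) at t=4.3648 ← occupied
  → r_2 = 4.3648
beam 3: φ=180°, α=300°
  dir = (cos 300°, sin 300°) = (0.5000, -0.8660); from cell (4,4)
  next x-line at t=0.4400, next y-line at t=0.7852; Δt_x=2.0000, Δt_y=1.1547
    x: enter (5,4) at t=0.4400
    y: enter (5,3) at t=0.7852
    y: enter (5,2) at t=1.9399
    x: enter (6,2) at t=2.4400
    y: enter (6,1) at t=3.0946
    y: enter (6,0) at t=4.2493 ← occupied
  → r_3 = 4.2493
beam 4: φ=270°, α=30°
  dir = (cos 30°, sin 30°) = (0.8660, 0.5000); from cell (4,4)
  next x-line at t=0.2540, next y-line at t=0.6400; Δt_x=1.1547, Δt_y=2.0000
    x: enter (5,4) at t=0.2540
    y: enter (5,5) at t=0.6400
    x: enter (6,5) at t=1.4087
    x: enter (7,5) at t=2.5634
    y: enter (7,6) at t=2.6400 ← occupied
  → r_4 = 2.6400

ranges = [0.3695, 4.3648, 4.2493, 2.6400]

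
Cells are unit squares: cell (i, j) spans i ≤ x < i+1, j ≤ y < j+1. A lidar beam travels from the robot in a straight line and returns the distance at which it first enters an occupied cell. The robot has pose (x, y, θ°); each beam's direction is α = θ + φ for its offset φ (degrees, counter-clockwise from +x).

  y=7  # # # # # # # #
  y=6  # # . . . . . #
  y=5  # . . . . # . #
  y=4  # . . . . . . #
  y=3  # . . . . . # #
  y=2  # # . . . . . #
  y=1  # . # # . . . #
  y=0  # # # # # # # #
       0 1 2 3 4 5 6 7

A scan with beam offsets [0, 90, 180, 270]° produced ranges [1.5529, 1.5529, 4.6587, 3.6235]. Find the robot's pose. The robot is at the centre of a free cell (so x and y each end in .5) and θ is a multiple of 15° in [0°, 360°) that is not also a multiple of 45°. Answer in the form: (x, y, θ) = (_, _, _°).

(x, y, θ) = (2.5, 3.5, 165°)

Enumerate (i+0.5, j+0.5, θ) over the 30 free cells and 16 admissible headings. For each, cast all 4 beams and compare to the given ranges.
  (4.5, 4.5, 60°): beam 1 = 1.0000 ≠ 1.5529 ✗
  (2.5, 6.5, 165°): beam 1 = 0.5176 ≠ 1.5529 ✗
  (2.5, 5.5, 285°): beam 1 = 3.6235 ≠ 1.5529 ✗
  (2.5, 3.5, 195°): beam 4 = 2.5882 ≠ 3.6235 ✗
  (2.5, 3.5, 285°): beam 2 = 4.6587 ≠ 1.5529 ✗
  …
  (2.5, 3.5, 165°): r_1=1.5529, r_2=1.5529, r_3=4.6587, r_4=3.6235 — all match ✓
No second candidate reproduces the full scan.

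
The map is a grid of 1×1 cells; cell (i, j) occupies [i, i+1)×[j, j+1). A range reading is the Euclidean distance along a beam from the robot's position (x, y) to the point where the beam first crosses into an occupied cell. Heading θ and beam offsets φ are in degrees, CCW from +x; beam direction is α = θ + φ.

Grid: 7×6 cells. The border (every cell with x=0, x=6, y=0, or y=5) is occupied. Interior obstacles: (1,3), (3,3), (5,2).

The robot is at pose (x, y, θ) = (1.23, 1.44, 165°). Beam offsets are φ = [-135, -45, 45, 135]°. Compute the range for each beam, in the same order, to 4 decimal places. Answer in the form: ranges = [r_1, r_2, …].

beam 1: φ=-135°, α=30°
  dir = (cos 30°, sin 30°) = (0.8660, 0.5000); from cell (1,1)
  next x-line at t=0.8891, next y-line at t=1.1200; Δt_x=1.1547, Δt_y=2.0000
    x: enter (2,1) at t=0.8891
    y: enter (2,2) at t=1.1200
    x: enter (3,2) at t=2.0438
    y: enter (3,3) at t=3.1200 ← occupied
  → r_1 = 3.1200
beam 2: φ=-45°, α=120°
  dir = (cos 120°, sin 120°) = (-0.5000, 0.8660); from cell (1,1)
  next x-line at t=0.4600, next y-line at t=0.6466; Δt_x=2.0000, Δt_y=1.1547
    x: enter (0,1) at t=0.4600 ← occupied
  → r_2 = 0.4600
beam 3: φ=45°, α=210°
  dir = (cos 210°, sin 210°) = (-0.8660, -0.5000); from cell (1,1)
  next x-line at t=0.2656, next y-line at t=0.8800; Δt_x=1.1547, Δt_y=2.0000
    x: enter (0,1) at t=0.2656 ← occupied
  → r_3 = 0.2656
beam 4: φ=135°, α=300°
  dir = (cos 300°, sin 300°) = (0.5000, -0.8660); from cell (1,1)
  next x-line at t=1.5400, next y-line at t=0.5081; Δt_x=2.0000, Δt_y=1.1547
    y: enter (1,0) at t=0.5081 ← occupied
  → r_4 = 0.5081

ranges = [3.1200, 0.4600, 0.2656, 0.5081]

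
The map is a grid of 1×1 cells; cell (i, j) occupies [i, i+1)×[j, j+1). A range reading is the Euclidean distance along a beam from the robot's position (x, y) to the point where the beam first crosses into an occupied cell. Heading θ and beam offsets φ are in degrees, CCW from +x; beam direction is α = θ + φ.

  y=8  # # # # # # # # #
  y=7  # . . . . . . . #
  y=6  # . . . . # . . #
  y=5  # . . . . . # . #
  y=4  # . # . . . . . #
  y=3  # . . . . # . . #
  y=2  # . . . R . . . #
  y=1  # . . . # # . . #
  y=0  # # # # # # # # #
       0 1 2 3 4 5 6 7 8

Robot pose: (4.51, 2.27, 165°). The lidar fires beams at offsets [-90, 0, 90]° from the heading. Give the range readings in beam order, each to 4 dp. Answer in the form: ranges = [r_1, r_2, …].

ranges = [3.8616, 3.6338, 0.2795]

beam 1: φ=-90°, α=75°
  cosα=0.2588 sinα=0.9659 | (4,2) | tMaxX 1.8932 tMaxY 0.7558 | tΔX 3.8637 tΔY 1.0353
    t=0.7558 [y] (4,3)
    t=1.7910 [y] (4,4)
    t=1.8932 [x] (5,4)
    t=2.8263 [y] (5,5)
    t=3.8616 [y] (5,6) — stop
  → r_1 = 3.8616
beam 2: φ=0°, α=165°
  cosα=-0.9659 sinα=0.2588 | (4,2) | tMaxX 0.5280 tMaxY 2.8205 | tΔX 1.0353 tΔY 3.8637
    t=0.5280 [x] (3,2)
    t=1.5633 [x] (2,2)
    t=2.5985 [x] (1,2)
    t=2.8205 [y] (1,3)
    t=3.6338 [x] (0,3) — stop
  → r_2 = 3.6338
beam 3: φ=90°, α=255°
  cosα=-0.2588 sinα=-0.9659 | (4,2) | tMaxX 1.9705 tMaxY 0.2795 | tΔX 3.8637 tΔY 1.0353
    t=0.2795 [y] (4,1) — stop
  → r_3 = 0.2795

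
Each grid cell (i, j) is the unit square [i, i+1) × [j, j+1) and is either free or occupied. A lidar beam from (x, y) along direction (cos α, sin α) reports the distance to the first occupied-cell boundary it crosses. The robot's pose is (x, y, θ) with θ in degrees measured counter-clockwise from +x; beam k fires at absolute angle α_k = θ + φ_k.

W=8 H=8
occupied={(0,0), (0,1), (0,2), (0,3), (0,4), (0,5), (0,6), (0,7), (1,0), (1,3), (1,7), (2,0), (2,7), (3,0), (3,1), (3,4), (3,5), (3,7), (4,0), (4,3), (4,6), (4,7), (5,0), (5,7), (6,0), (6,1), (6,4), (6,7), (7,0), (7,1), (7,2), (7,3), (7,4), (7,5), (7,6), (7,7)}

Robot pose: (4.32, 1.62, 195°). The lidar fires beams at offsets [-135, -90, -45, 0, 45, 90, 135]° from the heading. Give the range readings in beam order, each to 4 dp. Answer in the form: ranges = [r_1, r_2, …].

beam 1: φ=-135°, α=60°
  d=(0.5000,0.8660)  start (4,1)  tX=1.3600 tY=0.4388  stride 1/|dx|=2.0000 1/|dy|=1.1547
    cross y-line → (4,2), t=0.4388
    cross x-line → (5,2), t=1.3600
    cross y-line → (5,3), t=1.5935
    cross y-line → (5,4), t=2.7482
    cross x-line → (6,4), t=3.3600 (wall)
  → r_1 = 3.3600
beam 2: φ=-90°, α=105°
  d=(-0.2588,0.9659)  start (4,1)  tX=1.2364 tY=0.3934  stride 1/|dx|=3.8637 1/|dy|=1.0353
    cross y-line → (4,2), t=0.3934
    cross x-line → (3,2), t=1.2364
    cross y-line → (3,3), t=1.4287
    cross y-line → (3,4), t=2.4640 (wall)
  → r_2 = 2.4640
beam 3: φ=-45°, α=150°
  d=(-0.8660,0.5000)  start (4,1)  tX=0.3695 tY=0.7600  stride 1/|dx|=1.1547 1/|dy|=2.0000
    cross x-line → (3,1), t=0.3695 (wall)
  → r_3 = 0.3695
beam 4: φ=0°, α=195°
  d=(-0.9659,-0.2588)  start (4,1)  tX=0.3313 tY=2.3955  stride 1/|dx|=1.0353 1/|dy|=3.8637
    cross x-line → (3,1), t=0.3313 (wall)
  → r_4 = 0.3313
beam 5: φ=45°, α=240°
  d=(-0.5000,-0.8660)  start (4,1)  tX=0.6400 tY=0.7159  stride 1/|dx|=2.0000 1/|dy|=1.1547
    cross x-line → (3,1), t=0.6400 (wall)
  → r_5 = 0.6400
beam 6: φ=90°, α=285°
  d=(0.2588,-0.9659)  start (4,1)  tX=2.6273 tY=0.6419  stride 1/|dx|=3.8637 1/|dy|=1.0353
    cross y-line → (4,0), t=0.6419 (wall)
  → r_6 = 0.6419
beam 7: φ=135°, α=330°
  d=(0.8660,-0.5000)  start (4,1)  tX=0.7852 tY=1.2400  stride 1/|dx|=1.1547 1/|dy|=2.0000
    cross x-line → (5,1), t=0.7852
    cross y-line → (5,0), t=1.2400 (wall)
  → r_7 = 1.2400

ranges = [3.3600, 2.4640, 0.3695, 0.3313, 0.6400, 0.6419, 1.2400]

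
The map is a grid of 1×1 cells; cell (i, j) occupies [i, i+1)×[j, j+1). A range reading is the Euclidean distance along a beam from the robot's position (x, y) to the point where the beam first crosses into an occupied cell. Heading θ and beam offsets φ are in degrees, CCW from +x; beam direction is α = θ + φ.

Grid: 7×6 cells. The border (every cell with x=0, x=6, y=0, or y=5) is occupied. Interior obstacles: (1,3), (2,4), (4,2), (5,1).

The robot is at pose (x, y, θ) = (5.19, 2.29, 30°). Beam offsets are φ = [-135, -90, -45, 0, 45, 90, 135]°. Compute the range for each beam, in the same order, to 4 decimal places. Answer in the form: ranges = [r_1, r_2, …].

beam 1: φ=-135°, α=255°
  d=(-0.2588,-0.9659)  start (5,2)  tX=0.7341 tY=0.3002  stride 1/|dx|=3.8637 1/|dy|=1.0353
    cross y-line → (5,1), t=0.3002 (wall)
  → r_1 = 0.3002
beam 2: φ=-90°, α=300°
  d=(0.5000,-0.8660)  start (5,2)  tX=1.6200 tY=0.3349  stride 1/|dx|=2.0000 1/|dy|=1.1547
    cross y-line → (5,1), t=0.3349 (wall)
  → r_2 = 0.3349
beam 3: φ=-45°, α=345°
  d=(0.9659,-0.2588)  start (5,2)  tX=0.8386 tY=1.1205  stride 1/|dx|=1.0353 1/|dy|=3.8637
    cross x-line → (6,2), t=0.8386 (wall)
  → r_3 = 0.8386
beam 4: φ=0°, α=30°
  d=(0.8660,0.5000)  start (5,2)  tX=0.9353 tY=1.4200  stride 1/|dx|=1.1547 1/|dy|=2.0000
    cross x-line → (6,2), t=0.9353 (wall)
  → r_4 = 0.9353
beam 5: φ=45°, α=75°
  d=(0.2588,0.9659)  start (5,2)  tX=3.1296 tY=0.7350  stride 1/|dx|=3.8637 1/|dy|=1.0353
    cross y-line → (5,3), t=0.7350
    cross y-line → (5,4), t=1.7703
    cross y-line → (5,5), t=2.8056 (wall)
  → r_5 = 2.8056
beam 6: φ=90°, α=120°
  d=(-0.5000,0.8660)  start (5,2)  tX=0.3800 tY=0.8198  stride 1/|dx|=2.0000 1/|dy|=1.1547
    cross x-line → (4,2), t=0.3800 (wall)
  → r_6 = 0.3800
beam 7: φ=135°, α=165°
  d=(-0.9659,0.2588)  start (5,2)  tX=0.1967 tY=2.7432  stride 1/|dx|=1.0353 1/|dy|=3.8637
    cross x-line → (4,2), t=0.1967 (wall)
  → r_7 = 0.1967

ranges = [0.3002, 0.3349, 0.8386, 0.9353, 2.8056, 0.3800, 0.1967]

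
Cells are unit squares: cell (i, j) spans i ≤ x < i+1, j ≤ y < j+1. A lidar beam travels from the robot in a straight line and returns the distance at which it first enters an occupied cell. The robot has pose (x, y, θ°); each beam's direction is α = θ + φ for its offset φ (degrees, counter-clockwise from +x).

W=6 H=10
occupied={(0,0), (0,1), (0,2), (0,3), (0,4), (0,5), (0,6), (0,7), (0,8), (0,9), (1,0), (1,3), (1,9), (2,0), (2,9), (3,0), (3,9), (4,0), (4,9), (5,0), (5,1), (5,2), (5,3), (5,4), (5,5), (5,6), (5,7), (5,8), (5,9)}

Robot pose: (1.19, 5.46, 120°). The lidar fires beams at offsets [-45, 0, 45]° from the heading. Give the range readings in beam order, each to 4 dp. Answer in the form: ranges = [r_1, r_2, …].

ranges = [3.6649, 0.3800, 0.1967]

beam 1: φ=-45°, α=75°
  cosα=0.2588 sinα=0.9659 | (1,5) | tMaxX 3.1296 tMaxY 0.5590 | tΔX 3.8637 tΔY 1.0353
    t=0.5590 [y] (1,6)
    t=1.5943 [y] (1,7)
    t=2.6296 [y] (1,8)
    t=3.1296 [x] (2,8)
    t=3.6649 [y] (2,9) — stop
  → r_1 = 3.6649
beam 2: φ=0°, α=120°
  cosα=-0.5000 sinα=0.8660 | (1,5) | tMaxX 0.3800 tMaxY 0.6235 | tΔX 2.0000 tΔY 1.1547
    t=0.3800 [x] (0,5) — stop
  → r_2 = 0.3800
beam 3: φ=45°, α=165°
  cosα=-0.9659 sinα=0.2588 | (1,5) | tMaxX 0.1967 tMaxY 2.0864 | tΔX 1.0353 tΔY 3.8637
    t=0.1967 [x] (0,5) — stop
  → r_3 = 0.1967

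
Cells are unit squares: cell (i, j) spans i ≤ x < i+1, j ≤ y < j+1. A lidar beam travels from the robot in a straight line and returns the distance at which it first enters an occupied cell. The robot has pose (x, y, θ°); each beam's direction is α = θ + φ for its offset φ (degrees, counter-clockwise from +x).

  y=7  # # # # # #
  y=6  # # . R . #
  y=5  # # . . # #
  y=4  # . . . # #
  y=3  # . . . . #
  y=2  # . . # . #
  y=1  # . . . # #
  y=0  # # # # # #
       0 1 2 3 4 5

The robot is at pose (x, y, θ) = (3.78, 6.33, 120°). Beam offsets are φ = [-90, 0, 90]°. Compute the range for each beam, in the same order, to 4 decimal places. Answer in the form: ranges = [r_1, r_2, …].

beam 1: φ=-90°, α=30°
  d=(0.8660,0.5000)  start (3,6)  tX=0.2540 tY=1.3400  stride 1/|dx|=1.1547 1/|dy|=2.0000
    cross x-line → (4,6), t=0.2540
    cross y-line → (4,7), t=1.3400 (wall)
  → r_1 = 1.3400
beam 2: φ=0°, α=120°
  d=(-0.5000,0.8660)  start (3,6)  tX=1.5600 tY=0.7736  stride 1/|dx|=2.0000 1/|dy|=1.1547
    cross y-line → (3,7), t=0.7736 (wall)
  → r_2 = 0.7736
beam 3: φ=90°, α=210°
  d=(-0.8660,-0.5000)  start (3,6)  tX=0.9007 tY=0.6600  stride 1/|dx|=1.1547 1/|dy|=2.0000
    cross y-line → (3,5), t=0.6600
    cross x-line → (2,5), t=0.9007
    cross x-line → (1,5), t=2.0554 (wall)
  → r_3 = 2.0554

ranges = [1.3400, 0.7736, 2.0554]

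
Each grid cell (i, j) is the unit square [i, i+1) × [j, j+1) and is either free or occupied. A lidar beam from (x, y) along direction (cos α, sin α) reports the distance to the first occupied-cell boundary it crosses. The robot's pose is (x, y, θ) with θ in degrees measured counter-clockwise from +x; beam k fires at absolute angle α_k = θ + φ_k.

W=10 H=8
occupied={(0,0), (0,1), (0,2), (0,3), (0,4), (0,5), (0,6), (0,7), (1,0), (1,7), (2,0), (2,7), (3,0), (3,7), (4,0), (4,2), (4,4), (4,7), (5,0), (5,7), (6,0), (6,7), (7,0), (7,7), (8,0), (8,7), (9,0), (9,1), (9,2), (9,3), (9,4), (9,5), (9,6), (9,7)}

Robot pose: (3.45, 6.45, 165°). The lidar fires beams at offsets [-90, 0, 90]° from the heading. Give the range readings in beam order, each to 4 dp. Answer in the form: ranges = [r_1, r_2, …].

ranges = [0.5694, 2.1250, 5.6423]

beam 1: φ=-90°, α=75°
  cosα=0.2588 sinα=0.9659 | (3,6) | tMaxX 2.1250 tMaxY 0.5694 | tΔX 3.8637 tΔY 1.0353
    t=0.5694 [y] (3,7) — stop
  → r_1 = 0.5694
beam 2: φ=0°, α=165°
  cosα=-0.9659 sinα=0.2588 | (3,6) | tMaxX 0.4659 tMaxY 2.1250 | tΔX 1.0353 tΔY 3.8637
    t=0.4659 [x] (2,6)
    t=1.5012 [x] (1,6)
    t=2.1250 [y] (1,7) — stop
  → r_2 = 2.1250
beam 3: φ=90°, α=255°
  cosα=-0.2588 sinα=-0.9659 | (3,6) | tMaxX 1.7387 tMaxY 0.4659 | tΔX 3.8637 tΔY 1.0353
    t=0.4659 [y] (3,5)
    t=1.5012 [y] (3,4)
    t=1.7387 [x] (2,4)
    t=2.5364 [y] (2,3)
    t=3.5717 [y] (2,2)
    t=4.6070 [y] (2,1)
    t=5.6024 [x] (1,1)
    t=5.6423 [y] (1,0) — stop
  → r_3 = 5.6423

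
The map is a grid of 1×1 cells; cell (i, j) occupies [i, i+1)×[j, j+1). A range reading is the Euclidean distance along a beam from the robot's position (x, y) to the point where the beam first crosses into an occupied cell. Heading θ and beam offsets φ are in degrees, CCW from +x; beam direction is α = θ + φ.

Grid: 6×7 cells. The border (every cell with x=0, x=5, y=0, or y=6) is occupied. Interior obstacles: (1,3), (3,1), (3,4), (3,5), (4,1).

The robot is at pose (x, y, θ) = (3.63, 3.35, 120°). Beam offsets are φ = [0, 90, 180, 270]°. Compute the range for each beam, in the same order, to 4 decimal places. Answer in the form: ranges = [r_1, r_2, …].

beam 1: φ=0°, α=120°
  dir = (cos 120°, sin 120°) = (-0.5000, 0.8660); from cell (3,3)
  next x-line at t=1.2600, next y-line at t=0.7506; Δt_x=2.0000, Δt_y=1.1547
    y: enter (3,4) at t=0.7506 ← occupied
  → r_1 = 0.7506
beam 2: φ=90°, α=210°
  dir = (cos 210°, sin 210°) = (-0.8660, -0.5000); from cell (3,3)
  next x-line at t=0.7275, next y-line at t=0.7000; Δt_x=1.1547, Δt_y=2.0000
    y: enter (3,2) at t=0.7000
    x: enter (2,2) at t=0.7275
    x: enter (1,2) at t=1.8822
    y: enter (1,1) at t=2.7000
    x: enter (0,1) at t=3.0369 ← occupied
  → r_2 = 3.0369
beam 3: φ=180°, α=300°
  dir = (cos 300°, sin 300°) = (0.5000, -0.8660); from cell (3,3)
  next x-line at t=0.7400, next y-line at t=0.4041; Δt_x=2.0000, Δt_y=1.1547
    y: enter (3,2) at t=0.4041
    x: enter (4,2) at t=0.7400
    y: enter (4,1) at t=1.5588 ← occupied
  → r_3 = 1.5588
beam 4: φ=270°, α=30°
  dir = (cos 30°, sin 30°) = (0.8660, 0.5000); from cell (3,3)
  next x-line at t=0.4272, next y-line at t=1.3000; Δt_x=1.1547, Δt_y=2.0000
    x: enter (4,3) at t=0.4272
    y: enter (4,4) at t=1.3000
    x: enter (5,4) at t=1.5819 ← occupied
  → r_4 = 1.5819

ranges = [0.7506, 3.0369, 1.5588, 1.5819]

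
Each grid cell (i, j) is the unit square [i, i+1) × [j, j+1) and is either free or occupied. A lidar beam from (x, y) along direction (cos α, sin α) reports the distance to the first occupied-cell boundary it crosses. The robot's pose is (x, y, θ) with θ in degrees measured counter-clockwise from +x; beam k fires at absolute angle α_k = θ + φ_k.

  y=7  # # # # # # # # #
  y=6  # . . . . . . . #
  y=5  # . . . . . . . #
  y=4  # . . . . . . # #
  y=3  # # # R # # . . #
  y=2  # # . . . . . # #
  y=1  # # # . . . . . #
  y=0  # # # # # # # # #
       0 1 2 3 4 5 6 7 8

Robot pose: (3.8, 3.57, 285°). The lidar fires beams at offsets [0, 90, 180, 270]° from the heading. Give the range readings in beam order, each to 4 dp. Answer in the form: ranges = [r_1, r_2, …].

beam 1: φ=0°, α=285°
  cosα=0.2588 sinα=-0.9659 | (3,3) | tMaxX 0.7727 tMaxY 0.5901 | tΔX 3.8637 tΔY 1.0353
    t=0.5901 [y] (3,2)
    t=0.7727 [x] (4,2)
    t=1.6254 [y] (4,1)
    t=2.6607 [y] (4,0) — stop
  → r_1 = 2.6607
beam 2: φ=90°, α=15°
  cosα=0.9659 sinα=0.2588 | (3,3) | tMaxX 0.2071 tMaxY 1.6614 | tΔX 1.0353 tΔY 3.8637
    t=0.2071 [x] (4,3) — stop
  → r_2 = 0.2071
beam 3: φ=180°, α=105°
  cosα=-0.2588 sinα=0.9659 | (3,3) | tMaxX 3.0910 tMaxY 0.4452 | tΔX 3.8637 tΔY 1.0353
    t=0.4452 [y] (3,4)
    t=1.4804 [y] (3,5)
    t=2.5157 [y] (3,6)
    t=3.0910 [x] (2,6)
    t=3.5510 [y] (2,7) — stop
  → r_3 = 3.5510
beam 4: φ=270°, α=195°
  cosα=-0.9659 sinα=-0.2588 | (3,3) | tMaxX 0.8282 tMaxY 2.2023 | tΔX 1.0353 tΔY 3.8637
    t=0.8282 [x] (2,3) — stop
  → r_4 = 0.8282

ranges = [2.6607, 0.2071, 3.5510, 0.8282]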